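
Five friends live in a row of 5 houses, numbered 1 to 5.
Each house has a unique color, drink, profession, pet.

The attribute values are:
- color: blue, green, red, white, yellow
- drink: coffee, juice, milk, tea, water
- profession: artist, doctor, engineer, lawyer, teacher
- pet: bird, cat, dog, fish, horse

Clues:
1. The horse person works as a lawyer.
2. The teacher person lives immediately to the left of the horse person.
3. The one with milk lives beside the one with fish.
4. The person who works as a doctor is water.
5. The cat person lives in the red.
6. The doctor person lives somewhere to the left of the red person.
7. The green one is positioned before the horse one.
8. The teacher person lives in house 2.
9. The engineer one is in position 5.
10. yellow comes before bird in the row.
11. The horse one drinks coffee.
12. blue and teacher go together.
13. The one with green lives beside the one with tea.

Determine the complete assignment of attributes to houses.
Solution:

House | Color | Drink | Profession | Pet
----------------------------------------
  1   | green | milk | artist | dog
  2   | blue | tea | teacher | fish
  3   | yellow | coffee | lawyer | horse
  4   | white | water | doctor | bird
  5   | red | juice | engineer | cat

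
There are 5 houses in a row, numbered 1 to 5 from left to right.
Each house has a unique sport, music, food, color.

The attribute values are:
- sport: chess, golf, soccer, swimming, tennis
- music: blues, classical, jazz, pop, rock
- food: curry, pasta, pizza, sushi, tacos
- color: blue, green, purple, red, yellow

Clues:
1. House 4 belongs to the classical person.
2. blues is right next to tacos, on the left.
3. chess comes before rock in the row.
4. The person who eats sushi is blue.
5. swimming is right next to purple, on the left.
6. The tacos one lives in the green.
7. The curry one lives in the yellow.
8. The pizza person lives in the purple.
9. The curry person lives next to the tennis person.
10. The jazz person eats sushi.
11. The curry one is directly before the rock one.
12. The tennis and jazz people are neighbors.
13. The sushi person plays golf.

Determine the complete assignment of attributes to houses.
Solution:

House | Sport | Music | Food | Color
------------------------------------
  1   | chess | blues | curry | yellow
  2   | tennis | rock | tacos | green
  3   | golf | jazz | sushi | blue
  4   | swimming | classical | pasta | red
  5   | soccer | pop | pizza | purple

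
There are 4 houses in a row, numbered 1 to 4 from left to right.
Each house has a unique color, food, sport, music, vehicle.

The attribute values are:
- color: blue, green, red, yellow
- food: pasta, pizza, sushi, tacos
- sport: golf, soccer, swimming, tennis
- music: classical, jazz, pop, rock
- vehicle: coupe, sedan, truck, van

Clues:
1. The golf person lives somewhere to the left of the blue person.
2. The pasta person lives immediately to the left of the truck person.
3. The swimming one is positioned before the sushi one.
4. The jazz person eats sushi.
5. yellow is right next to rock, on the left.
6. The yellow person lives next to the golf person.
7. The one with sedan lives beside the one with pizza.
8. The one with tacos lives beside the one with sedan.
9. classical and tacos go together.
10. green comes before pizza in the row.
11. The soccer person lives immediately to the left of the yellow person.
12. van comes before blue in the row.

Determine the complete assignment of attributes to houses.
Solution:

House | Color | Food | Sport | Music | Vehicle
----------------------------------------------
  1   | green | tacos | soccer | classical | van
  2   | yellow | pasta | swimming | pop | sedan
  3   | red | pizza | golf | rock | truck
  4   | blue | sushi | tennis | jazz | coupe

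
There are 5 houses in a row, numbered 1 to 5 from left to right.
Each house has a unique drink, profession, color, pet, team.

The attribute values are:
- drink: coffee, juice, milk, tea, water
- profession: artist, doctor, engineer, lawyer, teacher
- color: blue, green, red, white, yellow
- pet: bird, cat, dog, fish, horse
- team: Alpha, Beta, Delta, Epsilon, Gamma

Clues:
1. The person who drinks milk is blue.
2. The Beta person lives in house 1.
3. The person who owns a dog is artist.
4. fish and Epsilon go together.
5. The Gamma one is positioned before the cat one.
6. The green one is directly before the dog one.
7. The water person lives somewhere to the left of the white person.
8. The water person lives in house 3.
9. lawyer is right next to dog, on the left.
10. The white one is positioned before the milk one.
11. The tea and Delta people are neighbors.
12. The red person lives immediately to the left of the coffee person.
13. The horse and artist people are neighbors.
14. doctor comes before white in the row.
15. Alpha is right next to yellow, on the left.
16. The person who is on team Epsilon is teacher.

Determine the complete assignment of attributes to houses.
Solution:

House | Drink | Profession | Color | Pet | Team
-----------------------------------------------
  1   | juice | doctor | red | bird | Beta
  2   | coffee | lawyer | green | horse | Alpha
  3   | water | artist | yellow | dog | Gamma
  4   | tea | teacher | white | fish | Epsilon
  5   | milk | engineer | blue | cat | Delta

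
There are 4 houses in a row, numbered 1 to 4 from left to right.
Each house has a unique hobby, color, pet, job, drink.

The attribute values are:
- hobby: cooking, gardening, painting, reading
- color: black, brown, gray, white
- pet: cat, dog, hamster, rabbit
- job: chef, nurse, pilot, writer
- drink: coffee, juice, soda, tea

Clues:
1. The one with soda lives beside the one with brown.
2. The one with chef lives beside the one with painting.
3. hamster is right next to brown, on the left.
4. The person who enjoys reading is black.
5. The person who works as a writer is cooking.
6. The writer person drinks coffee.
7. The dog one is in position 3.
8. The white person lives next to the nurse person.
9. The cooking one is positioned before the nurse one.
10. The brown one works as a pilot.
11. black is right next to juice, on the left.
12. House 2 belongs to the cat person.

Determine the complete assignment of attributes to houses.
Solution:

House | Hobby | Color | Pet | Job | Drink
-----------------------------------------
  1   | reading | black | hamster | chef | soda
  2   | painting | brown | cat | pilot | juice
  3   | cooking | white | dog | writer | coffee
  4   | gardening | gray | rabbit | nurse | tea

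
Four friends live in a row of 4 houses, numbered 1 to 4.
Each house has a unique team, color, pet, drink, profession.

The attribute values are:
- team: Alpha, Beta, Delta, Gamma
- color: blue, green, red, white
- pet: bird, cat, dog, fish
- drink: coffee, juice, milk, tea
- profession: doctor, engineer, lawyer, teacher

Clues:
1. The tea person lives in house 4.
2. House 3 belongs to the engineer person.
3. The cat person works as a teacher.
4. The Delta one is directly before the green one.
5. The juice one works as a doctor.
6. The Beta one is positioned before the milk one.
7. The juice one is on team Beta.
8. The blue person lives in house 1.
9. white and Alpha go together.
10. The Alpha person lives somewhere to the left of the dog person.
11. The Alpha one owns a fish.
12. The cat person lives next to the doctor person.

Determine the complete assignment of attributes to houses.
Solution:

House | Team | Color | Pet | Drink | Profession
-----------------------------------------------
  1   | Delta | blue | cat | coffee | teacher
  2   | Beta | green | bird | juice | doctor
  3   | Alpha | white | fish | milk | engineer
  4   | Gamma | red | dog | tea | lawyer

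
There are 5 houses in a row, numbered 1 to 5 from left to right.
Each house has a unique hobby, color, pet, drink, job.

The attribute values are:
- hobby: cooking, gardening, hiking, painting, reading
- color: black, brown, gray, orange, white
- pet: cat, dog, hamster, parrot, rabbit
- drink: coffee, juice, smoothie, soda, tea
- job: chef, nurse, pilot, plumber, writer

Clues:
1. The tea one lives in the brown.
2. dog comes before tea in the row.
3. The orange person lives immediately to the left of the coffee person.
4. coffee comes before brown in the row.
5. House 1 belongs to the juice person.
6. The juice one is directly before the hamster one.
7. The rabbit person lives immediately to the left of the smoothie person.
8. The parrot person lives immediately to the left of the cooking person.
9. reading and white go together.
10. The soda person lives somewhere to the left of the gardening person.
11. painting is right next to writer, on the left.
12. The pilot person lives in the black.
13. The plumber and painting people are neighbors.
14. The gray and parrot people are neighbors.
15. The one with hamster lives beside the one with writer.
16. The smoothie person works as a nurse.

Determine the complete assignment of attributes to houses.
Solution:

House | Hobby | Color | Pet | Drink | Job
-----------------------------------------
  1   | reading | white | rabbit | juice | plumber
  2   | painting | gray | hamster | smoothie | nurse
  3   | hiking | orange | parrot | soda | writer
  4   | cooking | black | dog | coffee | pilot
  5   | gardening | brown | cat | tea | chef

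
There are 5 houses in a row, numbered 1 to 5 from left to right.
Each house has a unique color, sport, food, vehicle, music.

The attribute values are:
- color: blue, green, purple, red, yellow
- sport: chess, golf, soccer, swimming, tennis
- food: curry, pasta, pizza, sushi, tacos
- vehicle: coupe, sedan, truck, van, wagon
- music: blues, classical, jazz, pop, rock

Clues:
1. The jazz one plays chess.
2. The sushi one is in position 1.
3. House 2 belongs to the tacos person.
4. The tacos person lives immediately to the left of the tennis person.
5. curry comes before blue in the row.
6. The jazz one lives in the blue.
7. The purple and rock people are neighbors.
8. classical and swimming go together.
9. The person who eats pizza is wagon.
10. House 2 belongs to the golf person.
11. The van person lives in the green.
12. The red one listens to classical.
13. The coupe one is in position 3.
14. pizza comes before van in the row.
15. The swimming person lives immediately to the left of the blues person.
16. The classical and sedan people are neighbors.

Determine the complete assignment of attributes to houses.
Solution:

House | Color | Sport | Food | Vehicle | Music
----------------------------------------------
  1   | red | swimming | sushi | truck | classical
  2   | purple | golf | tacos | sedan | blues
  3   | yellow | tennis | curry | coupe | rock
  4   | blue | chess | pizza | wagon | jazz
  5   | green | soccer | pasta | van | pop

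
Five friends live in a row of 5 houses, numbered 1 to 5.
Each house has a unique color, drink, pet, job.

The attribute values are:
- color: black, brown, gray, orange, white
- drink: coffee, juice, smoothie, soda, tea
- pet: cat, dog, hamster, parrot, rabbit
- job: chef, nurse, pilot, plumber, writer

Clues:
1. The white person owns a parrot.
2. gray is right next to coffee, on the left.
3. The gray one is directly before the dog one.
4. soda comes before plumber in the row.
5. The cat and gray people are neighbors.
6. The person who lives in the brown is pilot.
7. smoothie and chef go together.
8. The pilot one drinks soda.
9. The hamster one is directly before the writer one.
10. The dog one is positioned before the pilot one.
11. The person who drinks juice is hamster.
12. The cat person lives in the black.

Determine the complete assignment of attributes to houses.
Solution:

House | Color | Drink | Pet | Job
---------------------------------
  1   | black | smoothie | cat | chef
  2   | gray | juice | hamster | nurse
  3   | orange | coffee | dog | writer
  4   | brown | soda | rabbit | pilot
  5   | white | tea | parrot | plumber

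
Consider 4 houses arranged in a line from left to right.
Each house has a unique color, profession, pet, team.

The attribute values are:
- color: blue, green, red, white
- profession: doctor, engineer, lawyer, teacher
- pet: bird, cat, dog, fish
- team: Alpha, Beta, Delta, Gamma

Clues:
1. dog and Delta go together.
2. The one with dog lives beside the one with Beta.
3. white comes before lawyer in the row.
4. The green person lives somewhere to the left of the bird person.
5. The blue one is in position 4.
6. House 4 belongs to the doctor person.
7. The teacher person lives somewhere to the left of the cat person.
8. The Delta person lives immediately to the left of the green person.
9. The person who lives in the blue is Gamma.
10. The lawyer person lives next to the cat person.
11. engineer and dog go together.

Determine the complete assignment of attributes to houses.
Solution:

House | Color | Profession | Pet | Team
---------------------------------------
  1   | white | engineer | dog | Delta
  2   | green | teacher | fish | Beta
  3   | red | lawyer | bird | Alpha
  4   | blue | doctor | cat | Gamma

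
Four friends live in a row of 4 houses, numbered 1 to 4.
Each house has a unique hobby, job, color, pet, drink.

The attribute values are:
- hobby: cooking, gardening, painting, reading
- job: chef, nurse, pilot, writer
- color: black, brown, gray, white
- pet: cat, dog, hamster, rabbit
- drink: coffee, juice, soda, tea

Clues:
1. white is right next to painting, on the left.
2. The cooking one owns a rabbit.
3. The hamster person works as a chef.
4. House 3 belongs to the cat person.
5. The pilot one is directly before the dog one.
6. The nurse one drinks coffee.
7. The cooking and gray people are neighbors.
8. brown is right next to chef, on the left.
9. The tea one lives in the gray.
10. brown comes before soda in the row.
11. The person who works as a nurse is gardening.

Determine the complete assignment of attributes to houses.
Solution:

House | Hobby | Job | Color | Pet | Drink
-----------------------------------------
  1   | cooking | pilot | white | rabbit | juice
  2   | painting | writer | gray | dog | tea
  3   | gardening | nurse | brown | cat | coffee
  4   | reading | chef | black | hamster | soda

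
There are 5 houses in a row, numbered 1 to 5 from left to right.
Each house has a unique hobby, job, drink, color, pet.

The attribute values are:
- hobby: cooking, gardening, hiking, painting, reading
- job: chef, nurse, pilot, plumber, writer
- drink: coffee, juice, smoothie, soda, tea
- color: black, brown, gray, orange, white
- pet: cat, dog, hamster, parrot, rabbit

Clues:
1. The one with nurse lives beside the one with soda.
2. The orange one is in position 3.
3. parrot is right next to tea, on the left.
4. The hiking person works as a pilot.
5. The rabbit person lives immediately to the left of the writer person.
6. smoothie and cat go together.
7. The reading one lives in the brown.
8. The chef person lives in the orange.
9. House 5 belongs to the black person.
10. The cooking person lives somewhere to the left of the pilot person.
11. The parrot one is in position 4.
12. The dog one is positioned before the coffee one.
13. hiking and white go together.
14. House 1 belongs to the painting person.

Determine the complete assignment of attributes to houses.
Solution:

House | Hobby | Job | Drink | Color | Pet
-----------------------------------------
  1   | painting | nurse | juice | gray | rabbit
  2   | reading | writer | soda | brown | dog
  3   | cooking | chef | smoothie | orange | cat
  4   | hiking | pilot | coffee | white | parrot
  5   | gardening | plumber | tea | black | hamster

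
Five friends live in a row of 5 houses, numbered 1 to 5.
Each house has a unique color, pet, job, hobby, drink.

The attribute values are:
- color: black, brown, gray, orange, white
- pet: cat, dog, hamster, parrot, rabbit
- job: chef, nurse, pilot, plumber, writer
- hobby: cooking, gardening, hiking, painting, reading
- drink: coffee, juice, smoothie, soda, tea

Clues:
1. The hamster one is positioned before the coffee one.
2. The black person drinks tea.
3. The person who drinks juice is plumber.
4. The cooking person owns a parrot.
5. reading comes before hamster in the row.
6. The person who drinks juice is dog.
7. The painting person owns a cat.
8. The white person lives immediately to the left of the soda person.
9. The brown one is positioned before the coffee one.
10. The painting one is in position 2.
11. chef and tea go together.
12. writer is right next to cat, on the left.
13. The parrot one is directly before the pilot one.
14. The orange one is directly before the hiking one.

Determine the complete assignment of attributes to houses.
Solution:

House | Color | Pet | Job | Hobby | Drink
-----------------------------------------
  1   | white | parrot | writer | cooking | smoothie
  2   | brown | cat | pilot | painting | soda
  3   | orange | dog | plumber | reading | juice
  4   | black | hamster | chef | hiking | tea
  5   | gray | rabbit | nurse | gardening | coffee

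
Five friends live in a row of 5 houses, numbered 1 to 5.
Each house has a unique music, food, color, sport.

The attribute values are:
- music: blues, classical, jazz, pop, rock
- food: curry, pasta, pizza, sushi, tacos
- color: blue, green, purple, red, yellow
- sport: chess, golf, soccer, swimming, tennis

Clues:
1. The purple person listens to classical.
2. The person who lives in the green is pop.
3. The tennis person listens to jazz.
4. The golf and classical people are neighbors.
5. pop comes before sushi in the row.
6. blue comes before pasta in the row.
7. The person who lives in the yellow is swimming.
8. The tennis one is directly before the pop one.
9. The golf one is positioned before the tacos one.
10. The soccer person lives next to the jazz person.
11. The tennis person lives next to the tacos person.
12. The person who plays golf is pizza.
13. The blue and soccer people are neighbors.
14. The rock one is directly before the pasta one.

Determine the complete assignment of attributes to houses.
Solution:

House | Music | Food | Color | Sport
------------------------------------
  1   | rock | pizza | blue | golf
  2   | classical | pasta | purple | soccer
  3   | jazz | curry | red | tennis
  4   | pop | tacos | green | chess
  5   | blues | sushi | yellow | swimming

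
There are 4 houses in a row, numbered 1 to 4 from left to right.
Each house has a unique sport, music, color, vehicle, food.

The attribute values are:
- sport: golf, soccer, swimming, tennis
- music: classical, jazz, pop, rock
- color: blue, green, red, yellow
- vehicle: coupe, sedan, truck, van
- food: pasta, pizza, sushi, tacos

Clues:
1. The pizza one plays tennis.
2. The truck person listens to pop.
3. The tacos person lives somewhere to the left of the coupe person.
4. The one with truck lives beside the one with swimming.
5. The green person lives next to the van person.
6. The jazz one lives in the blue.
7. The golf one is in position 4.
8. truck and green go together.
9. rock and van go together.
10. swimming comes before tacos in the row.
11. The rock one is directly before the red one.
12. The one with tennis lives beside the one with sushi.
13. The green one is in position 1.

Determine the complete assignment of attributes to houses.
Solution:

House | Sport | Music | Color | Vehicle | Food
----------------------------------------------
  1   | tennis | pop | green | truck | pizza
  2   | swimming | rock | yellow | van | sushi
  3   | soccer | classical | red | sedan | tacos
  4   | golf | jazz | blue | coupe | pasta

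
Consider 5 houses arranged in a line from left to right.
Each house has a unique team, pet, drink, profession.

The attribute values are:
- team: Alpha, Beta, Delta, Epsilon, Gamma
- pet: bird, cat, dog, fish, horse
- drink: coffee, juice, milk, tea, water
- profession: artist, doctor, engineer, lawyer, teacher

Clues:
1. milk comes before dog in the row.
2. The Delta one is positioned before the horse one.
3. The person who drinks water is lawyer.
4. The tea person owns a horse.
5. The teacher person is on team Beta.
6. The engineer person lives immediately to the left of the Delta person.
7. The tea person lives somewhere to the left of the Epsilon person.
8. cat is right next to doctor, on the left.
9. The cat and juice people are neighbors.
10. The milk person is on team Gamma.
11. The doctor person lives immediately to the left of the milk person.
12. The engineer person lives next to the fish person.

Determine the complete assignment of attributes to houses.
Solution:

House | Team | Pet | Drink | Profession
---------------------------------------
  1   | Alpha | cat | coffee | engineer
  2   | Delta | fish | juice | doctor
  3   | Gamma | bird | milk | artist
  4   | Beta | horse | tea | teacher
  5   | Epsilon | dog | water | lawyer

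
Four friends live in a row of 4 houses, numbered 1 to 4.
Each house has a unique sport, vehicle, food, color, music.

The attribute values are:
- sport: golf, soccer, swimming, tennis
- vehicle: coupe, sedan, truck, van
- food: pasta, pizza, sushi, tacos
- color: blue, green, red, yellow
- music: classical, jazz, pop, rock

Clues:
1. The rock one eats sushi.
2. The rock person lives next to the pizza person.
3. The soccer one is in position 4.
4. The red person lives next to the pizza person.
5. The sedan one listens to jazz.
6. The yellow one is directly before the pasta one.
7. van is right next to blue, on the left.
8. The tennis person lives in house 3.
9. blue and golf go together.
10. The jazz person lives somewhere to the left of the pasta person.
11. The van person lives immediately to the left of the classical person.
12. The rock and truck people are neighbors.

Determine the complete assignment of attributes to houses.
Solution:

House | Sport | Vehicle | Food | Color | Music
----------------------------------------------
  1   | swimming | van | sushi | red | rock
  2   | golf | truck | pizza | blue | classical
  3   | tennis | sedan | tacos | yellow | jazz
  4   | soccer | coupe | pasta | green | pop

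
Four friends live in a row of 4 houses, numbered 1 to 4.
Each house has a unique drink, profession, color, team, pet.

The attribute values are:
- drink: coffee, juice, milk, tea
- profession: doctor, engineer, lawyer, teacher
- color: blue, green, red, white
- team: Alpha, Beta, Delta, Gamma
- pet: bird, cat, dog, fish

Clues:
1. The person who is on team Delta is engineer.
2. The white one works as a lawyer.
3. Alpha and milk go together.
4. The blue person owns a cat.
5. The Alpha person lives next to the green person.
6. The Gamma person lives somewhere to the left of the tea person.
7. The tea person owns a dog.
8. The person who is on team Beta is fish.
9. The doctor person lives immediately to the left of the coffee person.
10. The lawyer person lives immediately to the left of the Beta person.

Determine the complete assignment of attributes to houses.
Solution:

House | Drink | Profession | Color | Team | Pet
-----------------------------------------------
  1   | milk | lawyer | white | Alpha | bird
  2   | juice | doctor | green | Beta | fish
  3   | coffee | teacher | blue | Gamma | cat
  4   | tea | engineer | red | Delta | dog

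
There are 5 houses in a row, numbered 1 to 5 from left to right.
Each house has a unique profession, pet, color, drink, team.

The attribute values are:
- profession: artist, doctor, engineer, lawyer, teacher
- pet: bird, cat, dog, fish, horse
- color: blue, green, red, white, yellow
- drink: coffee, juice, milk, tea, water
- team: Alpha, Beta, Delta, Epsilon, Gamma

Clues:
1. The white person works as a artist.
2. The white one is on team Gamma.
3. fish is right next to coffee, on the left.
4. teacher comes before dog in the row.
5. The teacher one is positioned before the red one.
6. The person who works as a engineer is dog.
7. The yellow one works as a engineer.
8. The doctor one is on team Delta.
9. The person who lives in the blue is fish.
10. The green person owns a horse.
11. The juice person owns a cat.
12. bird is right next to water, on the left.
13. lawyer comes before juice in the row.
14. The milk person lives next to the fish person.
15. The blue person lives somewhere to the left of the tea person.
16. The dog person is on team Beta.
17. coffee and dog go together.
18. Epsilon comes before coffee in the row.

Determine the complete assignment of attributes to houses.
Solution:

House | Profession | Pet | Color | Drink | Team
-----------------------------------------------
  1   | artist | bird | white | milk | Gamma
  2   | teacher | fish | blue | water | Epsilon
  3   | engineer | dog | yellow | coffee | Beta
  4   | lawyer | horse | green | tea | Alpha
  5   | doctor | cat | red | juice | Delta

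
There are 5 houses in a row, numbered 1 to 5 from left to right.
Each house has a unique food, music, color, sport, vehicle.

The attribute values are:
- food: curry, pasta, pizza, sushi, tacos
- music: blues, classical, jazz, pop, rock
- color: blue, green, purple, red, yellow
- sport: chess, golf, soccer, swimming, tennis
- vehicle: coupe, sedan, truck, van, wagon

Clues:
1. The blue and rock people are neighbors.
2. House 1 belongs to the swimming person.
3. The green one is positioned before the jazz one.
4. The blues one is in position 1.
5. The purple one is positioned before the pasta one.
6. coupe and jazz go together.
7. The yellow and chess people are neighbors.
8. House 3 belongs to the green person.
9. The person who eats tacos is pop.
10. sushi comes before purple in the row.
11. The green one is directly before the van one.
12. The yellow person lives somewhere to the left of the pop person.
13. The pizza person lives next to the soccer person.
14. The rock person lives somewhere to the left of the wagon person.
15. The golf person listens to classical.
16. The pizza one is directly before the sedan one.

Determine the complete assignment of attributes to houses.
Solution:

House | Food | Music | Color | Sport | Vehicle
----------------------------------------------
  1   | pizza | blues | blue | swimming | truck
  2   | sushi | rock | yellow | soccer | sedan
  3   | tacos | pop | green | chess | wagon
  4   | curry | classical | purple | golf | van
  5   | pasta | jazz | red | tennis | coupe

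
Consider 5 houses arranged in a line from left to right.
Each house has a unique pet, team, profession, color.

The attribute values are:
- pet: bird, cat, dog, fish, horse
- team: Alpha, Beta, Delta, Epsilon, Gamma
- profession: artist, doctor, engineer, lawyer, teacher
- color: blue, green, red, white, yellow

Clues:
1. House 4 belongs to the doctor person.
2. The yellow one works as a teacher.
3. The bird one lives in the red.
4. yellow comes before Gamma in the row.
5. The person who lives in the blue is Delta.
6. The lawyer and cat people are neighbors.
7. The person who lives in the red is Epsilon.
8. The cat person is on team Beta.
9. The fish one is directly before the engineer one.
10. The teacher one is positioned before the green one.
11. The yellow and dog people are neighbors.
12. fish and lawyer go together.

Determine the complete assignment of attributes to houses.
Solution:

House | Pet | Team | Profession | Color
---------------------------------------
  1   | fish | Delta | lawyer | blue
  2   | cat | Beta | engineer | white
  3   | horse | Alpha | teacher | yellow
  4   | dog | Gamma | doctor | green
  5   | bird | Epsilon | artist | red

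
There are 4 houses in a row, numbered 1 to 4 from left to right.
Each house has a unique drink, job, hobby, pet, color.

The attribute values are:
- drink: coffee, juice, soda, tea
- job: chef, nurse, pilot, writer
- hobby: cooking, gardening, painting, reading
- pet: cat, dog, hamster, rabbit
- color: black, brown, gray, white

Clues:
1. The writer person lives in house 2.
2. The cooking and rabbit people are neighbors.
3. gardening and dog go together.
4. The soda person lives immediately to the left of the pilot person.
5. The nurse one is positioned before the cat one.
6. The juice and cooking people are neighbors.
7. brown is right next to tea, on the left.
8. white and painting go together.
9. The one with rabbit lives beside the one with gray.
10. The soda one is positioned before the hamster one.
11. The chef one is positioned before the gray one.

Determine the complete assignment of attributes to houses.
Solution:

House | Drink | Job | Hobby | Pet | Color
-----------------------------------------
  1   | juice | nurse | gardening | dog | brown
  2   | tea | writer | cooking | cat | black
  3   | soda | chef | painting | rabbit | white
  4   | coffee | pilot | reading | hamster | gray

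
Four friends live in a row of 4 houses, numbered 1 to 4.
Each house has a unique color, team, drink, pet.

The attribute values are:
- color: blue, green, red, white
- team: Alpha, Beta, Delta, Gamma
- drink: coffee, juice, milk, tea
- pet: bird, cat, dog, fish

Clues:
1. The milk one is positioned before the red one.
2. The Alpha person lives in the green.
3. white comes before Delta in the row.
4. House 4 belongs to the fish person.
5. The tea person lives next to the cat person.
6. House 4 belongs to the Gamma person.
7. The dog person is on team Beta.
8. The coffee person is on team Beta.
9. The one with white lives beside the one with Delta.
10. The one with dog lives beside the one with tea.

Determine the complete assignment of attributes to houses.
Solution:

House | Color | Team | Drink | Pet
----------------------------------
  1   | white | Beta | coffee | dog
  2   | blue | Delta | tea | bird
  3   | green | Alpha | milk | cat
  4   | red | Gamma | juice | fish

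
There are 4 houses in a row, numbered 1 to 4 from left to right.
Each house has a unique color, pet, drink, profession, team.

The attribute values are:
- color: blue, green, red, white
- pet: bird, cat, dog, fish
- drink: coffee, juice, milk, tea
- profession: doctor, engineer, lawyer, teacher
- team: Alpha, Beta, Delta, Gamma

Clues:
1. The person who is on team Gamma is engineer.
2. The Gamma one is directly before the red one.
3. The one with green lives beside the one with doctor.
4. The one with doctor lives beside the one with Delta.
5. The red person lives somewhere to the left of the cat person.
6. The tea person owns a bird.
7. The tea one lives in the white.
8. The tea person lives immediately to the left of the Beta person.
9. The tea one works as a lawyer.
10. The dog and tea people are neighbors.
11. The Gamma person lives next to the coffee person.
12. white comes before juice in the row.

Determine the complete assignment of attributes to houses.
Solution:

House | Color | Pet | Drink | Profession | Team
-----------------------------------------------
  1   | green | fish | milk | engineer | Gamma
  2   | red | dog | coffee | doctor | Alpha
  3   | white | bird | tea | lawyer | Delta
  4   | blue | cat | juice | teacher | Beta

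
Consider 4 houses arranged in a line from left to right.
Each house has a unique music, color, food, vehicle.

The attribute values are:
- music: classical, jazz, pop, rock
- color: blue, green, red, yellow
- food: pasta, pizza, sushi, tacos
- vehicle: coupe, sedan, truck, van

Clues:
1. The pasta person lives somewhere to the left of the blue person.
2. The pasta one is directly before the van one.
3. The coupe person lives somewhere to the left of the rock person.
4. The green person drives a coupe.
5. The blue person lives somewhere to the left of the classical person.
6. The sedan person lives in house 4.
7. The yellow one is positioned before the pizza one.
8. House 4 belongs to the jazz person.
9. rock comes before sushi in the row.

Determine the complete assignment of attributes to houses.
Solution:

House | Music | Color | Food | Vehicle
--------------------------------------
  1   | pop | green | pasta | coupe
  2   | rock | blue | tacos | van
  3   | classical | yellow | sushi | truck
  4   | jazz | red | pizza | sedan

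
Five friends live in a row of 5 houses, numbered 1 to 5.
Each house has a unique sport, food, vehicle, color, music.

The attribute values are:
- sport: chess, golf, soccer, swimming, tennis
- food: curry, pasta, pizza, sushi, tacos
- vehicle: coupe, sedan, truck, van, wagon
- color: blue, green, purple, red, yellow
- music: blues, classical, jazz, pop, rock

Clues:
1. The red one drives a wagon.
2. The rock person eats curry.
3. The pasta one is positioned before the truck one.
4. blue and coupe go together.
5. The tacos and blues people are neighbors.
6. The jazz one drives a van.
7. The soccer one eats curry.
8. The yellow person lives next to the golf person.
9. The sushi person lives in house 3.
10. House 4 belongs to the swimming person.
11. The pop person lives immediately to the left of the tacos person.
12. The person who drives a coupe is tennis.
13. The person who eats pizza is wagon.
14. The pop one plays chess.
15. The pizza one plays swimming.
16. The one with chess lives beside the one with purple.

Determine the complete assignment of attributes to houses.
Solution:

House | Sport | Food | Vehicle | Color | Music
----------------------------------------------
  1   | chess | pasta | sedan | yellow | pop
  2   | golf | tacos | van | purple | jazz
  3   | tennis | sushi | coupe | blue | blues
  4   | swimming | pizza | wagon | red | classical
  5   | soccer | curry | truck | green | rock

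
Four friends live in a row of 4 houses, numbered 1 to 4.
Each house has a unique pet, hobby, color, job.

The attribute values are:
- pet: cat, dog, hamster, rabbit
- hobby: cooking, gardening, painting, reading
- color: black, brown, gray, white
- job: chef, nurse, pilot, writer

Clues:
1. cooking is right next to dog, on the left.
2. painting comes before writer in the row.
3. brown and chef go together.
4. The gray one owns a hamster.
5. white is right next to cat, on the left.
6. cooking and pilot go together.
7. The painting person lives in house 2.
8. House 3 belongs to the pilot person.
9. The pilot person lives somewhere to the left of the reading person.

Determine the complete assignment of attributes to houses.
Solution:

House | Pet | Hobby | Color | Job
---------------------------------
  1   | rabbit | gardening | white | nurse
  2   | cat | painting | brown | chef
  3   | hamster | cooking | gray | pilot
  4   | dog | reading | black | writer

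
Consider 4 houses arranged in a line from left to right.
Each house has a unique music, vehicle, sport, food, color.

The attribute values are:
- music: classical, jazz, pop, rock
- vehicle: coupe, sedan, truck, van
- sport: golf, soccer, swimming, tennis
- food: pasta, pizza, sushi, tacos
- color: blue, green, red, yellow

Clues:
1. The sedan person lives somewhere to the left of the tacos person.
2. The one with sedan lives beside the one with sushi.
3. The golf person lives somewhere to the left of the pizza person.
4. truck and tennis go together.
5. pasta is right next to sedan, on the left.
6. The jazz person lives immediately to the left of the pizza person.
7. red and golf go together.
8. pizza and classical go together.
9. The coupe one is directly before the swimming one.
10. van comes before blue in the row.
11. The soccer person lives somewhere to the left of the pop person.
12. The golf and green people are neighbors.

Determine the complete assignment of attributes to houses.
Solution:

House | Music | Vehicle | Sport | Food | Color
----------------------------------------------
  1   | jazz | coupe | golf | pasta | red
  2   | classical | sedan | swimming | pizza | green
  3   | rock | van | soccer | sushi | yellow
  4   | pop | truck | tennis | tacos | blue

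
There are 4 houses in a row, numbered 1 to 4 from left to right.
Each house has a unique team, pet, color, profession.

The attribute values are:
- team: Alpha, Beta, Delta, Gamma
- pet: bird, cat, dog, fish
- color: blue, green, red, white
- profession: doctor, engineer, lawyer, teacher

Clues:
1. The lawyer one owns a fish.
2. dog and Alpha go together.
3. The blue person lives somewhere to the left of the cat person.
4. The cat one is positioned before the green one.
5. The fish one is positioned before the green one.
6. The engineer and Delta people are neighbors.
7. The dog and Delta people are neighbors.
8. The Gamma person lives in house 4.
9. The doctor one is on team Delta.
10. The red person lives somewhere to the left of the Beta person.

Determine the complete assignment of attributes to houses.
Solution:

House | Team | Pet | Color | Profession
---------------------------------------
  1   | Alpha | dog | blue | engineer
  2   | Delta | cat | red | doctor
  3   | Beta | fish | white | lawyer
  4   | Gamma | bird | green | teacher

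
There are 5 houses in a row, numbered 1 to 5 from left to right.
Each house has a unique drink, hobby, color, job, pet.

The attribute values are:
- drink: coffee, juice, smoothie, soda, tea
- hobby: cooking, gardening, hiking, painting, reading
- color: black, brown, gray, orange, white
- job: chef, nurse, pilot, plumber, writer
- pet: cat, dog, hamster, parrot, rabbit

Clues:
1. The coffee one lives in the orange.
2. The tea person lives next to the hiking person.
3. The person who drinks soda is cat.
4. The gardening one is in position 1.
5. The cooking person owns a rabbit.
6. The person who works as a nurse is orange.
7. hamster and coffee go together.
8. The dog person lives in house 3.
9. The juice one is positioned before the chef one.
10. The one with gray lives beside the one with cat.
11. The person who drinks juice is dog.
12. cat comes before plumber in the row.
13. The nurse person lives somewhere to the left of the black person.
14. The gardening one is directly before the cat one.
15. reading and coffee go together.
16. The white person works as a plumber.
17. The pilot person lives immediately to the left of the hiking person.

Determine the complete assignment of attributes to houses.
Solution:

House | Drink | Hobby | Color | Job | Pet
-----------------------------------------
  1   | tea | gardening | gray | pilot | parrot
  2   | soda | hiking | brown | writer | cat
  3   | juice | painting | white | plumber | dog
  4   | coffee | reading | orange | nurse | hamster
  5   | smoothie | cooking | black | chef | rabbit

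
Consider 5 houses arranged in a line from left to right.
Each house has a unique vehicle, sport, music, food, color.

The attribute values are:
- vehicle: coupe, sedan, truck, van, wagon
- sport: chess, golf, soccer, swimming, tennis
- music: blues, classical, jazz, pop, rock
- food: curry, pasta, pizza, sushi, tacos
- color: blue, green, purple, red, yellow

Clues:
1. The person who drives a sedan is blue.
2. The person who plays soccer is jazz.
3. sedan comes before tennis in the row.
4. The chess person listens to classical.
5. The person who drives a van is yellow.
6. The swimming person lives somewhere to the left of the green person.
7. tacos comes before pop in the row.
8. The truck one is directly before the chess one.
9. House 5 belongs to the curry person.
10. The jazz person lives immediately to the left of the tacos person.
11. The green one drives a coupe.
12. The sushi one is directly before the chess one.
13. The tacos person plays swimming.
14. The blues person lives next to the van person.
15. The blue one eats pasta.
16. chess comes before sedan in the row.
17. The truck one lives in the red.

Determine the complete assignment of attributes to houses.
Solution:

House | Vehicle | Sport | Music | Food | Color
----------------------------------------------
  1   | truck | golf | blues | sushi | red
  2   | van | chess | classical | pizza | yellow
  3   | sedan | soccer | jazz | pasta | blue
  4   | wagon | swimming | rock | tacos | purple
  5   | coupe | tennis | pop | curry | green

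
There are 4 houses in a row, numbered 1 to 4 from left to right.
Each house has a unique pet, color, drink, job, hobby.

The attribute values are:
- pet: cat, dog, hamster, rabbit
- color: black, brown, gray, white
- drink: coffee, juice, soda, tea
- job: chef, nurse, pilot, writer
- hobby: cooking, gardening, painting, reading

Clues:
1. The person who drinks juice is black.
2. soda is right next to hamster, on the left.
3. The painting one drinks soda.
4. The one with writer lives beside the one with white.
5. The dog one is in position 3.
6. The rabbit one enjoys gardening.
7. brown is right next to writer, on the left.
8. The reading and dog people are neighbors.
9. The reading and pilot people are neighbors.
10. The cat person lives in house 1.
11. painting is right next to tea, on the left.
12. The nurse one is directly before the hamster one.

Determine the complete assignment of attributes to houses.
Solution:

House | Pet | Color | Drink | Job | Hobby
-----------------------------------------
  1   | cat | brown | soda | nurse | painting
  2   | hamster | gray | tea | writer | reading
  3   | dog | white | coffee | pilot | cooking
  4   | rabbit | black | juice | chef | gardening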